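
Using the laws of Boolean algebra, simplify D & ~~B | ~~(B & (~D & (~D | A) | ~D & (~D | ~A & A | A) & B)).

B

D & ~~B | ~~(B & (~D & (~D | A) | ~D & (~D | ~A & A | A) & B))
= D & ~~B | ~~(B & (~D & (~D | A) | ~D & (~D | A) & B))   — complement / identity
= D & ~~B | ~~(B & ~D & (~D | A))   — absorption
= D & B | ~~(B & ~D & (~D | A))   — double negation
= D & B | ~~(B & ~D)   — absorption
= D & B | B & ~D   — double negation
= B   — distribution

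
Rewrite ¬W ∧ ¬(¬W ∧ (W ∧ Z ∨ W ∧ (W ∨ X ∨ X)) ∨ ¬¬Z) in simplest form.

¬W ∧ ¬Z

¬W ∧ ¬(¬W ∧ (W ∧ Z ∨ W ∧ (W ∨ X ∨ X)) ∨ ¬¬Z)
= ¬W ∧ ¬(¬W ∧ (W ∧ Z ∨ W ∧ (W ∨ X)) ∨ ¬¬Z)   [idempotence]
= ¬W ∧ ¬(¬W ∧ (W ∧ Z ∨ W) ∨ ¬¬Z)   [absorption]
= ¬W ∧ ¬(¬W ∧ W ∨ ¬¬Z)   [absorption]
= ¬W ∧ ¬(¬W ∧ W ∨ Z)   [double negation]
= ¬W ∧ ¬Z   [complement / identity]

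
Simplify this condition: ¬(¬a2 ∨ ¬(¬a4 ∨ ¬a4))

¬(¬a2 ∨ ¬(¬a4 ∨ ¬a4))
= ¬(¬a2 ∨ ¬¬a4)
= a2 ∧ ¬a4

a2 ∧ ¬a4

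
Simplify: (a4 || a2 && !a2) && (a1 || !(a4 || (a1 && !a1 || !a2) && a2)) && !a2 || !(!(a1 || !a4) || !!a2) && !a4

(a1 || !a4) && !a2

(a4 || a2 && !a2) && (a1 || !(a4 || (a1 && !a1 || !a2) && a2)) && !a2 || !(!(a1 || !a4) || !!a2) && !a4
= (a4 || a2 && !a2) && (a1 || !(a4 || !a2 && a2)) && !a2 || !(!(a1 || !a4) || !!a2) && !a4   [complement / identity]
= (a4 || a2 && !a2) && (a1 || !(a4 || !a2 && a2)) && !a2 || (a1 || !a4) && !a2 && !a4   [De Morgan]
= a4 && (a1 || !(a4 || !a2 && a2)) && !a2 || (a1 || !a4) && !a2 && !a4   [complement / identity]
= a4 && (a1 || !a4) && !a2 || (a1 || !a4) && !a2 && !a4   [complement / identity]
= (a1 || !a4) && !a2   [distribution]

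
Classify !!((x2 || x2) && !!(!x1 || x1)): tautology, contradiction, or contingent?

!!((x2 || x2) && !!(!x1 || x1))
= !!((x2 || x2) && (!x1 || x1))   [double negation]
= !!(x2 || x2)   [complement / identity]
= !!x2   [idempotence]
= x2   [double negation]
This depends on x2, so it is not a constant.

contingent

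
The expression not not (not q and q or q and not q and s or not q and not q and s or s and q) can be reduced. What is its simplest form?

s

not not (not q and q or q and not q and s or not q and not q and s or s and q)
= not not (not q and q or not q and s or s and q)   [distribution]
= not not (not q and s or s and q)   [complement / identity]
= not q and s or s and q   [double negation]
= s   [distribution]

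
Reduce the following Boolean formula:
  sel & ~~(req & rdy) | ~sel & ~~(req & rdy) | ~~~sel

sel & ~~(req & rdy) | ~sel & ~~(req & rdy) | ~~~sel
= sel & ~~(req & rdy) | ~sel & ~~(req & rdy) | ~sel   — double negation
= ~~(req & rdy) | ~sel   — distribution
= req & rdy | ~sel   — double negation

req & rdy | ~sel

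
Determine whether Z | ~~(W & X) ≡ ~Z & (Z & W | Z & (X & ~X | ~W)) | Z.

E1: Z | ~~(W & X)
    = Z | W & X   [double negation]
E2: ~Z & (Z & W | Z & (X & ~X | ~W)) | Z
    = ~Z & (Z & W | Z & ~W) | Z   [complement / identity]
    = ~Z & Z | Z   [distribution]
    = Z   [complement / identity]
These differ: at W=1, X=1, Z=0, E1 = 1 but E2 = 0.

No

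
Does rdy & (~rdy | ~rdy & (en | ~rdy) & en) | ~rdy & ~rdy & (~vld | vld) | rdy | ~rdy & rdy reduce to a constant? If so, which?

rdy & (~rdy | ~rdy & (en | ~rdy) & en) | ~rdy & ~rdy & (~vld | vld) | rdy | ~rdy & rdy
= rdy & (~rdy | ~rdy & en) | ~rdy & ~rdy & (~vld | vld) | rdy | ~rdy & rdy
= rdy & (~rdy | ~rdy & en) | ~rdy & ~rdy & (~vld | vld) | rdy
= rdy & ~rdy | ~rdy & ~rdy & (~vld | vld) | rdy
= rdy & ~rdy | ~rdy & ~rdy | rdy
= ~rdy | rdy
= 1

yes, True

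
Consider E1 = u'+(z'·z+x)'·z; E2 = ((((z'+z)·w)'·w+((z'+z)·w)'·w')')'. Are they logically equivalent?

No

E1: u'+(z'·z+x)'·z
    = u'+x'·z   [complement / identity]
E2: ((((z'+z)·w)'·w+((z'+z)·w)'·w')')'
    = ((((z'+z)·w)')')'   [distribution]
    = ((w')')'   [complement / identity]
    = w'   [double negation]
These differ: at u=1, w=0, x=0, z=0, E1 = 0 but E2 = 1.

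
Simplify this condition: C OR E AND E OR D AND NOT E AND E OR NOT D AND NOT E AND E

C OR E AND E OR D AND NOT E AND E OR NOT D AND NOT E AND E
= C OR E AND E OR NOT E AND E   — distribution
= C OR E AND E   — complement / identity
= C OR E   — idempotence

C OR E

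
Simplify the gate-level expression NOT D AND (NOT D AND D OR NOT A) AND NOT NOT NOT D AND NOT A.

NOT D AND (NOT D AND D OR NOT A) AND NOT NOT NOT D AND NOT A
= NOT D AND (NOT D AND D OR NOT A) AND NOT D AND NOT A   (double negation)
= NOT D AND NOT A AND NOT D AND NOT A   (complement / identity)
= NOT D AND NOT A   (idempotence)

NOT D AND NOT A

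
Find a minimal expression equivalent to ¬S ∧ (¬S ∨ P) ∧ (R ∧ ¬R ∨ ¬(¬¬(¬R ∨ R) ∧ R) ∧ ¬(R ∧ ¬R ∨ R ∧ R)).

¬S ∧ (¬S ∨ P) ∧ (R ∧ ¬R ∨ ¬(¬¬(¬R ∨ R) ∧ R) ∧ ¬(R ∧ ¬R ∨ R ∧ R))
= ¬S ∧ (¬S ∨ P) ∧ (R ∧ ¬R ∨ ¬((¬R ∨ R) ∧ R) ∧ ¬(R ∧ ¬R ∨ R ∧ R))
= ¬S ∧ (¬S ∨ P) ∧ (R ∧ ¬R ∨ ¬((¬R ∨ R) ∧ R) ∧ ¬R)
= ¬S ∧ (¬S ∨ P) ∧ (R ∧ ¬R ∨ ¬R ∧ ¬R)
= ¬S ∧ (¬S ∨ P) ∧ ¬R
= ¬S ∧ ¬R

¬S ∧ ¬R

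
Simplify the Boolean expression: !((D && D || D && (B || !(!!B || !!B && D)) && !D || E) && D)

!D

!((D && D || D && (B || !(!!B || !!B && D)) && !D || E) && D)
= !((D && D || D && (B || !!!B) && !D || E) && D)
= !((D && D || D && (B || !B) && !D || E) && D)
= !((D && D || D && !D || E) && D)
= !((D || E) && D)
= !D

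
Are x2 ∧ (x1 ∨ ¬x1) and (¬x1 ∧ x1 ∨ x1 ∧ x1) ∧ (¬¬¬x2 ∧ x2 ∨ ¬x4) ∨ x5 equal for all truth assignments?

E1: x2 ∧ (x1 ∨ ¬x1)
    = x2
E2: (¬x1 ∧ x1 ∨ x1 ∧ x1) ∧ (¬¬¬x2 ∧ x2 ∨ ¬x4) ∨ x5
    = (¬x1 ∧ x1 ∨ x1 ∧ x1) ∧ (¬x2 ∧ x2 ∨ ¬x4) ∨ x5
    = x1 ∧ (¬x2 ∧ x2 ∨ ¬x4) ∨ x5
    = x1 ∧ ¬x4 ∨ x5
These differ: at x1=0, x2=0, x4=0, x5=1, E1 = 0 but E2 = 1.

No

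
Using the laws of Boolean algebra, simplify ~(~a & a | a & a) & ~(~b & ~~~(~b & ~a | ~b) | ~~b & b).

~a & ~b

~(~a & a | a & a) & ~(~b & ~~~(~b & ~a | ~b) | ~~b & b)
= ~a & ~(~b & ~~~(~b & ~a | ~b) | ~~b & b)   [distribution]
= ~a & ~(~b & ~~~~b | ~~b & b)   [absorption]
= ~a & ~(~b & ~~b | ~~b & b)   [double negation]
= ~a & ~~~b   [distribution]
= ~a & ~b   [double negation]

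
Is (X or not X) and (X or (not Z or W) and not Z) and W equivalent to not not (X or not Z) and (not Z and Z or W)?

Yes

E1: (X or not X) and (X or (not Z or W) and not Z) and W
    = (X or not X) and (X or not Z) and W   — absorption
    = (X or not Z) and W   — complement / identity
E2: not not (X or not Z) and (not Z and Z or W)
    = (X or not Z) and (not Z and Z or W)   — double negation
    = (X or not Z) and W   — complement / identity
Both reduce to (X or not Z) and W, so they are equivalent.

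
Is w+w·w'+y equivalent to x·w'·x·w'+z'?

E1: w+w·w'+y
    = w+y
E2: x·w'·x·w'+z'
    = x·w'+z'
These differ: at w=1, x=0, y=1, z=1, E1 = 1 but E2 = 0.

No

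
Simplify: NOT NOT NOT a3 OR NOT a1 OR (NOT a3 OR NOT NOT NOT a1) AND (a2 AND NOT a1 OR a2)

NOT NOT NOT a3 OR NOT a1 OR (NOT a3 OR NOT NOT NOT a1) AND (a2 AND NOT a1 OR a2)
= NOT NOT NOT a3 OR NOT a1 OR (NOT a3 OR NOT NOT NOT a1) AND a2   [absorption]
= NOT NOT NOT a3 OR NOT a1 OR (NOT a3 OR NOT a1) AND a2   [double negation]
= NOT a3 OR NOT a1 OR (NOT a3 OR NOT a1) AND a2   [double negation]
= NOT a3 OR NOT a1   [absorption]

NOT a3 OR NOT a1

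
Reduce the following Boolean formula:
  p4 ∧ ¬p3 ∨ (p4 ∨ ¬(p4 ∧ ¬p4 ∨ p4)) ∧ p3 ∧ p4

p4

p4 ∧ ¬p3 ∨ (p4 ∨ ¬(p4 ∧ ¬p4 ∨ p4)) ∧ p3 ∧ p4
= p4 ∧ ¬p3 ∨ (p4 ∨ ¬p4) ∧ p3 ∧ p4   — complement / identity
= p4 ∧ ¬p3 ∨ p3 ∧ p4   — complement / identity
= p4   — distribution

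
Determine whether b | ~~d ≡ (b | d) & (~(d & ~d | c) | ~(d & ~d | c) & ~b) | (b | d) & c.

E1: b | ~~d
    = b | d
E2: (b | d) & (~(d & ~d | c) | ~(d & ~d | c) & ~b) | (b | d) & c
    = (b | d) & ~(d & ~d | c) | (b | d) & c
    = (b | d) & ~c | (b | d) & c
    = b | d
Both reduce to b | d, so they are equivalent.

Yes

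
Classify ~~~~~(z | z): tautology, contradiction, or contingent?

contingent

~~~~~(z | z)
= ~~~(z | z)   — double negation
= ~~~z   — idempotence
= ~z   — double negation
This depends on z, so it is not a constant.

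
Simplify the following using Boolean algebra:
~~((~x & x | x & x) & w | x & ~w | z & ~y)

~~((~x & x | x & x) & w | x & ~w | z & ~y)
= ~~(x & w | x & ~w | z & ~y)   — distribution
= ~~(x | z & ~y)   — distribution
= x | z & ~y   — double negation

x | z & ~y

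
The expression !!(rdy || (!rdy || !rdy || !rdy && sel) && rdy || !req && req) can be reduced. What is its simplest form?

!!(rdy || (!rdy || !rdy || !rdy && sel) && rdy || !req && req)
= !!(rdy || (!rdy || !rdy && sel) && rdy || !req && req)   — idempotence
= !!(rdy || !rdy && rdy || !req && req)   — absorption
= rdy || !rdy && rdy || !req && req   — double negation
= rdy || !req && req   — complement / identity
= rdy   — complement / identity

rdy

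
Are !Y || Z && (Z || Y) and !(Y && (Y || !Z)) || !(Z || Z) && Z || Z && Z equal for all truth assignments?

E1: !Y || Z && (Z || Y)
    = !Y || Z   [absorption]
E2: !(Y && (Y || !Z)) || !(Z || Z) && Z || Z && Z
    = !(Y && (Y || !Z)) || !Z && Z || Z && Z   [idempotence]
    = !(Y && (Y || !Z)) || Z   [distribution]
    = !Y || Z   [absorption]
Both reduce to !Y || Z, so they are equivalent.

Yes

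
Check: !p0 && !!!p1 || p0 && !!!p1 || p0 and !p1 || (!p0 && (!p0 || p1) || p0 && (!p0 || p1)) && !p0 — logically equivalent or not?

No

E1: !p0 && !!!p1 || p0 && !!!p1 || p0
    = !!!p1 || p0   [distribution]
    = !p1 || p0   [double negation]
E2: !p1 || (!p0 && (!p0 || p1) || p0 && (!p0 || p1)) && !p0
    = !p1 || (!p0 || p1) && !p0   [distribution]
    = !p1 || !p0   [absorption]
These differ: at p0=1, p1=1, E1 = 1 but E2 = 0.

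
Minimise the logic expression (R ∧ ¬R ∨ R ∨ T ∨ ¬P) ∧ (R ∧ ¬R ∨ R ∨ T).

R ∨ T

(R ∧ ¬R ∨ R ∨ T ∨ ¬P) ∧ (R ∧ ¬R ∨ R ∨ T)
= R ∧ ¬R ∨ R ∨ T
= R ∨ T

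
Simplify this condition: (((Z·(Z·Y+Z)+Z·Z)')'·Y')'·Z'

Z'

(((Z·(Z·Y+Z)+Z·Z)')'·Y')'·Z'
= (((Z·Z+Z·Z)')'·Y')'·Z'   (absorption)
= (((Z·Z)')'·Y')'·Z'   (idempotence)
= ((Z')'·Y')'·Z'   (idempotence)
= (Z'+Y)·Z'   (De Morgan)
= Z'   (absorption)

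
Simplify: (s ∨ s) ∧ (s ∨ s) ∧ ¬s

False

(s ∨ s) ∧ (s ∨ s) ∧ ¬s
= (s ∨ s) ∧ ¬s   — idempotence
= s ∧ ¬s   — idempotence
= False   — complement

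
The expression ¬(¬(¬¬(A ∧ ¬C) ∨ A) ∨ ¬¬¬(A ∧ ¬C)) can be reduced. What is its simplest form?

¬(¬(¬¬(A ∧ ¬C) ∨ A) ∨ ¬¬¬(A ∧ ¬C))
= (¬¬(A ∧ ¬C) ∨ A) ∧ ¬¬(A ∧ ¬C)   — De Morgan
= ¬¬(A ∧ ¬C)   — absorption
= A ∧ ¬C   — double negation

A ∧ ¬C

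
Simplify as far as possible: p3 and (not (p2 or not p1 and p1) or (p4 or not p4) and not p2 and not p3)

p3 and not p2

p3 and (not (p2 or not p1 and p1) or (p4 or not p4) and not p2 and not p3)
= p3 and (not (p2 or not p1 and p1) or not p2 and not p3)
= p3 and (not p2 or not p2 and not p3)
= p3 and not p2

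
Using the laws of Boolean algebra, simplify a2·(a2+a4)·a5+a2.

a2

a2·(a2+a4)·a5+a2
= a2·a5+a2   [absorption]
= a2   [absorption]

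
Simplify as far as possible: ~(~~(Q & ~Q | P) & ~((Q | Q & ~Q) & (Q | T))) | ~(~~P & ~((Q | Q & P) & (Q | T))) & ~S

~(~~(Q & ~Q | P) & ~((Q | Q & ~Q) & (Q | T))) | ~(~~P & ~((Q | Q & P) & (Q | T))) & ~S
= ~(~~(Q & ~Q | P) & ~(Q & (Q | T))) | ~(~~P & ~((Q | Q & P) & (Q | T))) & ~S
= ~(~~(Q & ~Q | P) & ~(Q & (Q | T))) | ~(~~P & ~(Q & (Q | T))) & ~S
= ~(~~P & ~(Q & (Q | T))) | ~(~~P & ~(Q & (Q | T))) & ~S
= ~(~~P & ~(Q & (Q | T)))
= ~P | Q & (Q | T)
= ~P | Q

~P | Q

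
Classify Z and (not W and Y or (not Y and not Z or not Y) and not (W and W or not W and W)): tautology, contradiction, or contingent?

Z and (not W and Y or (not Y and not Z or not Y) and not (W and W or not W and W))
= Z and (not W and Y or not Y and not (W and W or not W and W))
= Z and (not W and Y or not Y and not W)
= Z and not W
This depends on W, Z, so it is not a constant.

contingent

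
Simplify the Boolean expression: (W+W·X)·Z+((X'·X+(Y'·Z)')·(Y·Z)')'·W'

Z

(W+W·X)·Z+((X'·X+(Y'·Z)')·(Y·Z)')'·W'
= (W+W·X)·Z+((Y'·Z)'·(Y·Z)')'·W'   [complement / identity]
= (W+W·X)·Z+(Y'·Z+Y·Z)·W'   [De Morgan]
= W·Z+(Y'·Z+Y·Z)·W'   [absorption]
= W·Z+Z·W'   [distribution]
= Z   [distribution]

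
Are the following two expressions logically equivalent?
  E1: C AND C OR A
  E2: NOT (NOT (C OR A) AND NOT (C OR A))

E1: C AND C OR A
    = C OR A
E2: NOT (NOT (C OR A) AND NOT (C OR A))
    = NOT NOT (C OR A)
    = C OR A
Both reduce to C OR A, so they are equivalent.

Yes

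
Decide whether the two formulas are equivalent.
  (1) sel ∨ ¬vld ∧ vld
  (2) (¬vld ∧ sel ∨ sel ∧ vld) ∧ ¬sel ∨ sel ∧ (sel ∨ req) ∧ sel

E1: sel ∨ ¬vld ∧ vld
    = sel
E2: (¬vld ∧ sel ∨ sel ∧ vld) ∧ ¬sel ∨ sel ∧ (sel ∨ req) ∧ sel
    = (¬vld ∧ sel ∨ sel ∧ vld) ∧ ¬sel ∨ sel ∧ sel
    = sel ∧ ¬sel ∨ sel ∧ sel
    = sel
Both reduce to sel, so they are equivalent.

Yes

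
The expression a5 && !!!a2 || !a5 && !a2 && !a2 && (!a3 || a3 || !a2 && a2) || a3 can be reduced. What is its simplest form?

a5 && !!!a2 || !a5 && !a2 && !a2 && (!a3 || a3 || !a2 && a2) || a3
= a5 && !!!a2 || !a5 && !a2 && !a2 && (!a3 || a3) || a3   (complement / identity)
= a5 && !a2 || !a5 && !a2 && !a2 && (!a3 || a3) || a3   (double negation)
= a5 && !a2 || !a5 && !a2 && !a2 || a3   (complement / identity)
= a5 && !a2 || !a5 && !a2 || a3   (idempotence)
= (a5 || !a5) && !a2 || a3   (distribution)
= !a2 || a3   (complement / identity)

!a2 || a3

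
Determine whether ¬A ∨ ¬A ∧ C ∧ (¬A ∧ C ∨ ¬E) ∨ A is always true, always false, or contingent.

always true

¬A ∨ ¬A ∧ C ∧ (¬A ∧ C ∨ ¬E) ∨ A
= ¬A ∨ ¬A ∧ C ∨ A   [absorption]
= ¬A ∨ A   [absorption]
= True   [complement]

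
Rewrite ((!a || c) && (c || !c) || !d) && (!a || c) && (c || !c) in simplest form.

!a || c

((!a || c) && (c || !c) || !d) && (!a || c) && (c || !c)
= (!a || c) && (c || !c)   [absorption]
= !a || c   [complement / identity]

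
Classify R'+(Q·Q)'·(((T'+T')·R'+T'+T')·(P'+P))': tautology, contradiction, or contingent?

R'+(Q·Q)'·(((T'+T')·R'+T'+T')·(P'+P))'
= R'+(Q·Q)'·((T'+T')·(P'+P))'   [absorption]
= R'+(Q·Q)'·(T'+T')'   [complement / identity]
= R'+(Q·Q)'·T·T   [De Morgan]
= R'+(Q·Q)'·T   [idempotence]
= R'+Q'·T   [idempotence]
This depends on Q, R, T, so it is not a constant.

contingent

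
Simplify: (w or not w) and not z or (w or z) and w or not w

True

(w or not w) and not z or (w or z) and w or not w
= (w or not w) and not z or w or not w   — absorption
= w or not w   — absorption
= True   — complement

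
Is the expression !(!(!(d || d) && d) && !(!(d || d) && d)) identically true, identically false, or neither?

identically false

!(!(!(d || d) && d) && !(!(d || d) && d))
= !(d || d) && d || !(d || d) && d   [De Morgan]
= !(d || d) && d   [idempotence]
= !d && d   [idempotence]
= false   [complement]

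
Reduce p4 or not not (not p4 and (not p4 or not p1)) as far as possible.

True

p4 or not not (not p4 and (not p4 or not p1))
= p4 or not not not p4   [absorption]
= p4 or not p4   [double negation]
= True   [complement]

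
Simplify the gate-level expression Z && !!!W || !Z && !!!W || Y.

Z && !!!W || !Z && !!!W || Y
= !!!W || Y   — distribution
= !W || Y   — double negation

!W || Y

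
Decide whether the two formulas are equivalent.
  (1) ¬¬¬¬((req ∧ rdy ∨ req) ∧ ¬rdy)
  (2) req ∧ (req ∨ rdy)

No

E1: ¬¬¬¬((req ∧ rdy ∨ req) ∧ ¬rdy)
    = ¬¬((req ∧ rdy ∨ req) ∧ ¬rdy)   (double negation)
    = ¬¬(req ∧ ¬rdy)   (absorption)
    = req ∧ ¬rdy   (double negation)
E2: req ∧ (req ∨ rdy)
    = req   (absorption)
These differ: at rdy=1, req=1, E1 = 0 but E2 = 1.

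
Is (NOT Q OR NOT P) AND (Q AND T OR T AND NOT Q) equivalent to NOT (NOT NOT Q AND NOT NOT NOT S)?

E1: (NOT Q OR NOT P) AND (Q AND T OR T AND NOT Q)
    = (NOT Q OR NOT P) AND T   [distribution]
E2: NOT (NOT NOT Q AND NOT NOT NOT S)
    = NOT (NOT NOT Q AND NOT S)   [double negation]
    = NOT Q OR S   [De Morgan]
These differ: at P=1, Q=1, S=1, T=0, E1 = 0 but E2 = 1.

No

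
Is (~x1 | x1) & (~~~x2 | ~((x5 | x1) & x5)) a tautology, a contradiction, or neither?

neither

(~x1 | x1) & (~~~x2 | ~((x5 | x1) & x5))
= (~x1 | x1) & (~~~x2 | ~x5)   — absorption
= ~~~x2 | ~x5   — complement / identity
= ~x2 | ~x5   — double negation
This depends on x2, x5, so it is not a constant.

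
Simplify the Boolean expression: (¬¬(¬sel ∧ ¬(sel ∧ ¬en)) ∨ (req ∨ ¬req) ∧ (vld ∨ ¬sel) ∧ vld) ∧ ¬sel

¬sel

(¬¬(¬sel ∧ ¬(sel ∧ ¬en)) ∨ (req ∨ ¬req) ∧ (vld ∨ ¬sel) ∧ vld) ∧ ¬sel
= (¬(sel ∨ sel ∧ ¬en) ∨ (req ∨ ¬req) ∧ (vld ∨ ¬sel) ∧ vld) ∧ ¬sel   [De Morgan]
= (¬(sel ∨ sel ∧ ¬en) ∨ (req ∨ ¬req) ∧ vld) ∧ ¬sel   [absorption]
= (¬sel ∨ (req ∨ ¬req) ∧ vld) ∧ ¬sel   [absorption]
= (¬sel ∨ vld) ∧ ¬sel   [complement / identity]
= ¬sel   [absorption]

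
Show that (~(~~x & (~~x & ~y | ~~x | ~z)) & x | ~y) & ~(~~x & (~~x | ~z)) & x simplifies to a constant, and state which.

0

(~(~~x & (~~x & ~y | ~~x | ~z)) & x | ~y) & ~(~~x & (~~x | ~z)) & x
= (~(~~x & (~~x | ~z)) & x | ~y) & ~(~~x & (~~x | ~z)) & x   — absorption
= ~(~~x & (~~x | ~z)) & x   — absorption
= ~~~x & x   — absorption
= ~x & x   — double negation
= 0   — complement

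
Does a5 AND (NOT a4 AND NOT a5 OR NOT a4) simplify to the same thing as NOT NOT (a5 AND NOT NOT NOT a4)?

E1: a5 AND (NOT a4 AND NOT a5 OR NOT a4)
    = a5 AND NOT a4   — absorption
E2: NOT NOT (a5 AND NOT NOT NOT a4)
    = a5 AND NOT NOT NOT a4   — double negation
    = a5 AND NOT a4   — double negation
Both reduce to a5 AND NOT a4, so they are equivalent.

Yes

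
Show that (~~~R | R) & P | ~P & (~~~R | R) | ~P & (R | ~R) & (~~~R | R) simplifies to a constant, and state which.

(~~~R | R) & P | ~P & (~~~R | R) | ~P & (R | ~R) & (~~~R | R)
= (~~~R | R) & P | ~P & (~~~R | R) | ~P & (~~~R | R)   [complement / identity]
= (~~~R | R) & P | ~P & (~~~R | R)   [idempotence]
= ~~~R | R   [distribution]
= ~R | R   [double negation]
= 1   [complement]

1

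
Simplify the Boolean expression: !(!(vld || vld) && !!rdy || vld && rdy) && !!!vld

!rdy && !vld

!(!(vld || vld) && !!rdy || vld && rdy) && !!!vld
= !(!(vld || vld) && rdy || vld && rdy) && !!!vld   (double negation)
= !(!vld && rdy || vld && rdy) && !!!vld   (idempotence)
= !rdy && !!!vld   (distribution)
= !rdy && !vld   (double negation)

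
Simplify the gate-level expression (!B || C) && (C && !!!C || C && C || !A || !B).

C || !B

(!B || C) && (C && !!!C || C && C || !A || !B)
= C && (C && !!!C || C && C || !A) || !B   — distribution
= C && (C && !C || C && C || !A) || !B   — double negation
= C && (C || !A) || !B   — distribution
= C || !B   — absorption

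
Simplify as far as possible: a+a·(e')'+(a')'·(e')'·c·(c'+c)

a

a+a·(e')'+(a')'·(e')'·c·(c'+c)
= a+a·(e')'+(a')'·(e')'·c   [complement / identity]
= a+a·(e')'+a·(e')'·c   [double negation]
= a+a·(e')'   [absorption]
= a+a·e   [double negation]
= a   [absorption]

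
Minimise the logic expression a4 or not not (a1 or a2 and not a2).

a4 or a1

a4 or not not (a1 or a2 and not a2)
= a4 or a1 or a2 and not a2   — double negation
= a4 or a1   — complement / identity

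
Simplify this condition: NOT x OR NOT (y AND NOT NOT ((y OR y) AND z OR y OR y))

NOT x OR NOT y

NOT x OR NOT (y AND NOT NOT ((y OR y) AND z OR y OR y))
= NOT x OR NOT (y AND ((y OR y) AND z OR y OR y))   (double negation)
= NOT x OR NOT (y AND (y OR y))   (absorption)
= NOT x OR NOT (y AND y)   (idempotence)
= NOT x OR NOT y   (idempotence)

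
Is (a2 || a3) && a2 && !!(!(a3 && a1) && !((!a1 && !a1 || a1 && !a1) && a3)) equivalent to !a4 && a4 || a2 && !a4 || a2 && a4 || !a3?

No

E1: (a2 || a3) && a2 && !!(!(a3 && a1) && !((!a1 && !a1 || a1 && !a1) && a3))
    = (a2 || a3) && a2 && !(a3 && a1 || (!a1 && !a1 || a1 && !a1) && a3)   (De Morgan)
    = (a2 || a3) && a2 && !(a3 && a1 || !a1 && a3)   (distribution)
    = (a2 || a3) && a2 && !a3   (distribution)
    = a2 && !a3   (absorption)
E2: !a4 && a4 || a2 && !a4 || a2 && a4 || !a3
    = !a4 && a4 || a2 || !a3   (distribution)
    = a2 || !a3   (complement / identity)
These differ: at a1=0, a2=0, a3=0, a4=0, E1 = 0 but E2 = 1.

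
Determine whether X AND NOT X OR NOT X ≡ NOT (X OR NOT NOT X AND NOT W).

E1: X AND NOT X OR NOT X
    = NOT X
E2: NOT (X OR NOT NOT X AND NOT W)
    = NOT (X OR X AND NOT W)
    = NOT X
Both reduce to NOT X, so they are equivalent.

Yes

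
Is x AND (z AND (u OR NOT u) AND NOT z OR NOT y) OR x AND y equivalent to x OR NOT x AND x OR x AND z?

E1: x AND (z AND (u OR NOT u) AND NOT z OR NOT y) OR x AND y
    = x AND (z AND NOT z OR NOT y) OR x AND y
    = x AND NOT y OR x AND y
    = x
E2: x OR NOT x AND x OR x AND z
    = x OR x AND z
    = x
Both reduce to x, so they are equivalent.

Yes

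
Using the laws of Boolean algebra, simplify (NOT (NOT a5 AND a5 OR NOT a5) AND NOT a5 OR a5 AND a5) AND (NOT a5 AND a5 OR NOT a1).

a5 AND NOT a1

(NOT (NOT a5 AND a5 OR NOT a5) AND NOT a5 OR a5 AND a5) AND (NOT a5 AND a5 OR NOT a1)
= (NOT NOT a5 AND NOT a5 OR a5 AND a5) AND (NOT a5 AND a5 OR NOT a1)   — complement / identity
= (a5 AND NOT a5 OR a5 AND a5) AND (NOT a5 AND a5 OR NOT a1)   — double negation
= (a5 AND NOT a5 OR a5 AND a5) AND NOT a1   — complement / identity
= a5 AND NOT a1   — distribution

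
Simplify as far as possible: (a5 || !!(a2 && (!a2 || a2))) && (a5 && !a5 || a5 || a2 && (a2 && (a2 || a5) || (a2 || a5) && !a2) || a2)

a5 || a2

(a5 || !!(a2 && (!a2 || a2))) && (a5 && !a5 || a5 || a2 && (a2 && (a2 || a5) || (a2 || a5) && !a2) || a2)
= (a5 || !!(a2 && (!a2 || a2))) && (a5 && !a5 || a5 || a2 && (a2 || a5) || a2)
= (a5 || !!(a2 && (!a2 || a2))) && (a5 || a2 && (a2 || a5) || a2)
= (a5 || a2 && (!a2 || a2)) && (a5 || a2 && (a2 || a5) || a2)
= (a5 || a2 && (!a2 || a2)) && (a5 || a2 || a2)
= (a5 || a2) && (a5 || a2 || a2)
= a5 || a2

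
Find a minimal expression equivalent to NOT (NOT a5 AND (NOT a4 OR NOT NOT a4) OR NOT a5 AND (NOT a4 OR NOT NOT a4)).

a5

NOT (NOT a5 AND (NOT a4 OR NOT NOT a4) OR NOT a5 AND (NOT a4 OR NOT NOT a4))
= NOT (NOT a5 AND (NOT a4 OR NOT NOT a4))   [idempotence]
= NOT (NOT a5 AND (NOT a4 OR a4))   [double negation]
= NOT NOT a5   [complement / identity]
= a5   [double negation]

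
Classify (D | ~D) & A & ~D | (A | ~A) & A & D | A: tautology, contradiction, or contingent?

(D | ~D) & A & ~D | (A | ~A) & A & D | A
= A & ~D | (A | ~A) & A & D | A   — complement / identity
= A & ~D | A & D | A   — complement / identity
= A | A   — distribution
= A   — idempotence
This depends on A, so it is not a constant.

contingent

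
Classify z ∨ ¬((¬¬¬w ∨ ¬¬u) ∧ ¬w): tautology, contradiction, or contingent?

contingent

z ∨ ¬((¬¬¬w ∨ ¬¬u) ∧ ¬w)
= z ∨ ¬((¬¬¬w ∨ u) ∧ ¬w)   (double negation)
= z ∨ ¬((¬w ∨ u) ∧ ¬w)   (double negation)
= z ∨ ¬¬w   (absorption)
= z ∨ w   (double negation)
This depends on w, z, so it is not a constant.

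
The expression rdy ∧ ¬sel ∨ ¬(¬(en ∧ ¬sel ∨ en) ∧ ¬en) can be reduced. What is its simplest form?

rdy ∧ ¬sel ∨ en

rdy ∧ ¬sel ∨ ¬(¬(en ∧ ¬sel ∨ en) ∧ ¬en)
= rdy ∧ ¬sel ∨ ¬(¬en ∧ ¬en)
= rdy ∧ ¬sel ∨ en ∨ en
= rdy ∧ ¬sel ∨ en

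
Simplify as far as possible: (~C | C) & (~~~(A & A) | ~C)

(~C | C) & (~~~(A & A) | ~C)
= (~C | C) & (~~~A | ~C)   (idempotence)
= (~C | C) & (~A | ~C)   (double negation)
= ~A | ~C   (complement / identity)

~A | ~C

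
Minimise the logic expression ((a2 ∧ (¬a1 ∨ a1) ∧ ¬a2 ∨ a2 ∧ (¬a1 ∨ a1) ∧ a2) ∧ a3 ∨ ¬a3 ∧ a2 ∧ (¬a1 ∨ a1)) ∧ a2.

a2

((a2 ∧ (¬a1 ∨ a1) ∧ ¬a2 ∨ a2 ∧ (¬a1 ∨ a1) ∧ a2) ∧ a3 ∨ ¬a3 ∧ a2 ∧ (¬a1 ∨ a1)) ∧ a2
= (a2 ∧ (¬a1 ∨ a1) ∧ a3 ∨ ¬a3 ∧ a2 ∧ (¬a1 ∨ a1)) ∧ a2
= a2 ∧ (¬a1 ∨ a1) ∧ a2
= a2 ∧ a2
= a2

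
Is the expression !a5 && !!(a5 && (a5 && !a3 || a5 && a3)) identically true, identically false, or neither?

!a5 && !!(a5 && (a5 && !a3 || a5 && a3))
= !a5 && a5 && (a5 && !a3 || a5 && a3)   (double negation)
= !a5 && a5 && a5   (distribution)
= !a5 && a5   (idempotence)
= false   (complement)

identically false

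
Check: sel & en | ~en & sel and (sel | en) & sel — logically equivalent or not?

E1: sel & en | ~en & sel
    = sel   [distribution]
E2: (sel | en) & sel
    = sel   [absorption]
Both reduce to sel, so they are equivalent.

Yes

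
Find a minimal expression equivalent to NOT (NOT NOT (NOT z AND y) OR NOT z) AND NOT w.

z AND NOT w

NOT (NOT NOT (NOT z AND y) OR NOT z) AND NOT w
= NOT (NOT z AND y OR NOT z) AND NOT w   — double negation
= NOT NOT z AND NOT w   — absorption
= z AND NOT w   — double negation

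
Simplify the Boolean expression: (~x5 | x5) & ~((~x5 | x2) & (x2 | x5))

(~x5 | x5) & ~((~x5 | x2) & (x2 | x5))
= (~x5 | x5) & ~(x2 | ~x5 & x5)   — distribution
= (~x5 | x5) & ~x2   — complement / identity
= ~x2   — complement / identity

~x2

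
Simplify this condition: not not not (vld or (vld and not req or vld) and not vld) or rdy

not not not (vld or (vld and not req or vld) and not vld) or rdy
= not not not (vld or vld and not vld) or rdy   — absorption
= not not not vld or rdy   — complement / identity
= not vld or rdy   — double negation

not vld or rdy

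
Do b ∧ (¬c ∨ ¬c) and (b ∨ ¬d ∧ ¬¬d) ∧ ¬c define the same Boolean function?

E1: b ∧ (¬c ∨ ¬c)
    = b ∧ ¬c   [idempotence]
E2: (b ∨ ¬d ∧ ¬¬d) ∧ ¬c
    = (b ∨ ¬d ∧ d) ∧ ¬c   [double negation]
    = b ∧ ¬c   [complement / identity]
Both reduce to b ∧ ¬c, so they are equivalent.

Yes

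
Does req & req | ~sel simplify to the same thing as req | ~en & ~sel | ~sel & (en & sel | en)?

Yes

E1: req & req | ~sel
    = req | ~sel   — idempotence
E2: req | ~en & ~sel | ~sel & (en & sel | en)
    = req | ~en & ~sel | ~sel & en   — absorption
    = req | ~sel   — distribution
Both reduce to req | ~sel, so they are equivalent.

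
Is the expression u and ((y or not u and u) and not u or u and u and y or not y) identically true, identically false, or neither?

neither

u and ((y or not u and u) and not u or u and u and y or not y)
= u and ((y or not u and u) and not u or u and y or not y)   (idempotence)
= u and (y and not u or u and y or not y)   (complement / identity)
= u and (y or not y)   (distribution)
= u   (complement / identity)
This depends on u, so it is not a constant.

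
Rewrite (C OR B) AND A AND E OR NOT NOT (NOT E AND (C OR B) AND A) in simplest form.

(C OR B) AND A

(C OR B) AND A AND E OR NOT NOT (NOT E AND (C OR B) AND A)
= (C OR B) AND A AND E OR NOT E AND (C OR B) AND A   (double negation)
= (C OR B) AND A   (distribution)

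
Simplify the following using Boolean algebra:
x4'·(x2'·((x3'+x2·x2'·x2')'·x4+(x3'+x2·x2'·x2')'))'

x4'·(x2'·((x3'+x2·x2'·x2')'·x4+(x3'+x2·x2'·x2')'))'
= x4'·(x2'·(x3'+x2·x2'·x2')')'   [absorption]
= x4'·(x2+x3'+x2·x2'·x2')   [De Morgan]
= x4'·(x2+x3'+x2·x2')   [idempotence]
= x4'·(x2+x3')   [complement / identity]

x4'·(x2+x3')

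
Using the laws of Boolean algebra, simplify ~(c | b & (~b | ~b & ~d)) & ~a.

~(c | b & (~b | ~b & ~d)) & ~a
= ~(c | b & ~b) & ~a   — absorption
= ~c & ~a   — complement / identity

~c & ~a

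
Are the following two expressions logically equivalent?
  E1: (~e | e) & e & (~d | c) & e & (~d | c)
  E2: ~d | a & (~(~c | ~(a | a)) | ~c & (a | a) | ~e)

No

E1: (~e | e) & e & (~d | c) & e & (~d | c)
    = (~e | e) & e & (~d | c)   [idempotence]
    = e & (~d | c)   [complement / identity]
E2: ~d | a & (~(~c | ~(a | a)) | ~c & (a | a) | ~e)
    = ~d | a & (c & (a | a) | ~c & (a | a) | ~e)   [De Morgan]
    = ~d | a & (a | a | ~e)   [distribution]
    = ~d | a & (a | ~e)   [idempotence]
    = ~d | a   [absorption]
These differ: at a=0, c=0, d=0, e=0, E1 = 0 but E2 = 1.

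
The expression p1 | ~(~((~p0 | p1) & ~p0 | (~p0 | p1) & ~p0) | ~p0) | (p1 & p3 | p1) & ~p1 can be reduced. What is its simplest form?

p1 | ~(~((~p0 | p1) & ~p0 | (~p0 | p1) & ~p0) | ~p0) | (p1 & p3 | p1) & ~p1
= p1 | ~(~((~p0 | p1) & ~p0 | (~p0 | p1) & ~p0) | ~p0) | p1 & ~p1   (absorption)
= p1 | ((~p0 | p1) & ~p0 | (~p0 | p1) & ~p0) & p0 | p1 & ~p1   (De Morgan)
= p1 | (~p0 | p1) & ~p0 & p0 | p1 & ~p1   (idempotence)
= p1 | ~p0 & p0 | p1 & ~p1   (absorption)
= p1 | p1 & ~p1   (complement / identity)
= p1   (complement / identity)

p1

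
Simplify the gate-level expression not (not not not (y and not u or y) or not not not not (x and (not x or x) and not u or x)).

y and not x

not (not not not (y and not u or y) or not not not not (x and (not x or x) and not u or x))
= not (not not not y or not not not not (x and (not x or x) and not u or x))   — absorption
= not (not y or not not not not (x and (not x or x) and not u or x))   — double negation
= not (not y or not not (x and (not x or x) and not u or x))   — double negation
= not (not y or not not (x and not u or x))   — complement / identity
= not (not y or not not x)   — absorption
= y and not x   — De Morgan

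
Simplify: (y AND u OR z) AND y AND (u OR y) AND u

(y AND u OR z) AND y AND (u OR y) AND u
= (y AND u OR z) AND y AND u
= y AND u

y AND u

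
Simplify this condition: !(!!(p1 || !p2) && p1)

!(!!(p1 || !p2) && p1)
= !((p1 || !p2) && p1)
= !p1

!p1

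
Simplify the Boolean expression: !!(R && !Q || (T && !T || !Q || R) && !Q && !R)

!!(R && !Q || (T && !T || !Q || R) && !Q && !R)
= !!(R && !Q || (!Q || R) && !Q && !R)   (complement / identity)
= !!(R && !Q || !Q && !R)   (absorption)
= !!!Q   (distribution)
= !Q   (double negation)

!Q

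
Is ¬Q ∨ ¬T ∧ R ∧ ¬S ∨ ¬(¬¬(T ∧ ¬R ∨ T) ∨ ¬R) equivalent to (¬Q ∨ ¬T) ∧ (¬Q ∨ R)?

E1: ¬Q ∨ ¬T ∧ R ∧ ¬S ∨ ¬(¬¬(T ∧ ¬R ∨ T) ∨ ¬R)
    = ¬Q ∨ ¬T ∧ R ∧ ¬S ∨ ¬(¬¬T ∨ ¬R)   [absorption]
    = ¬Q ∨ ¬T ∧ R ∧ ¬S ∨ ¬T ∧ R   [De Morgan]
    = ¬Q ∨ ¬T ∧ R   [absorption]
E2: (¬Q ∨ ¬T) ∧ (¬Q ∨ R)
    = ¬Q ∨ ¬T ∧ R   [distribution]
Both reduce to ¬Q ∨ ¬T ∧ R, so they are equivalent.

Yes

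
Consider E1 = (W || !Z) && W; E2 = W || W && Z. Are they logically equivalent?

Yes

E1: (W || !Z) && W
    = W
E2: W || W && Z
    = W
Both reduce to W, so they are equivalent.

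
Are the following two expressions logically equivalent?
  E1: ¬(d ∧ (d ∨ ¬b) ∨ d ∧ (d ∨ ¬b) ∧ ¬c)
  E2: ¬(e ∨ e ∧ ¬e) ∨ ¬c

No

E1: ¬(d ∧ (d ∨ ¬b) ∨ d ∧ (d ∨ ¬b) ∧ ¬c)
    = ¬(d ∧ (d ∨ ¬b))
    = ¬d
E2: ¬(e ∨ e ∧ ¬e) ∨ ¬c
    = ¬e ∨ ¬c
These differ: at b=0, c=0, d=1, e=0, E1 = 0 but E2 = 1.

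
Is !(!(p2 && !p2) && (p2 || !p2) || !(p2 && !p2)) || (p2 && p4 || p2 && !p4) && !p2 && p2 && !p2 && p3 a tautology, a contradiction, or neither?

contradiction

!(!(p2 && !p2) && (p2 || !p2) || !(p2 && !p2)) || (p2 && p4 || p2 && !p4) && !p2 && p2 && !p2 && p3
= !(!(p2 && !p2) && (p2 || !p2) || !(p2 && !p2)) || p2 && !p2 && p2 && !p2 && p3
= !(!(p2 && !p2) || !(p2 && !p2)) || p2 && !p2 && p2 && !p2 && p3
= p2 && !p2 && p2 && !p2 || p2 && !p2 && p2 && !p2 && p3
= p2 && !p2 && p2 && !p2
= p2 && !p2
= false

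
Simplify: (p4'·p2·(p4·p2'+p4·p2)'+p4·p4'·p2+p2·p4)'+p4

(p4'·p2·(p4·p2'+p4·p2)'+p4·p4'·p2+p2·p4)'+p4
= (p4'·p2·p4'+p4·p4'·p2+p2·p4)'+p4   [distribution]
= (p4'·p2+p2·p4)'+p4   [distribution]
= p2'+p4   [distribution]

p2'+p4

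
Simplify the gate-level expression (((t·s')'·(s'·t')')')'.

(((t·s')'·(s'·t')')')'
= (t·s'+s'·t')'   (De Morgan)
= (s')'   (distribution)
= s   (double negation)

s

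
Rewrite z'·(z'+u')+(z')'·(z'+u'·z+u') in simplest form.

z'+u'

z'·(z'+u')+(z')'·(z'+u'·z+u')
= z'·(z'+u')+z·(z'+u'·z+u')   [double negation]
= z'·(z'+u')+z·(z'+u')   [absorption]
= z'+u'   [distribution]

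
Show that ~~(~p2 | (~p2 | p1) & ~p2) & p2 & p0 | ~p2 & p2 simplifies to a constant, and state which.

0

~~(~p2 | (~p2 | p1) & ~p2) & p2 & p0 | ~p2 & p2
= ~~(~p2 | ~p2) & p2 & p0 | ~p2 & p2
= ~~~p2 & p2 & p0 | ~p2 & p2
= ~p2 & p2 & p0 | ~p2 & p2
= ~p2 & p2
= 0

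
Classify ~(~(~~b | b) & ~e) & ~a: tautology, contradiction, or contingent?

~(~(~~b | b) & ~e) & ~a
= (~~b | b | e) & ~a   — De Morgan
= (b | b | e) & ~a   — double negation
= (b | e) & ~a   — idempotence
This depends on a, b, e, so it is not a constant.

contingent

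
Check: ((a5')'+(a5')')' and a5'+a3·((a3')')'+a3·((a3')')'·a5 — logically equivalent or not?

E1: ((a5')'+(a5')')'
    = ((a5')')'   [idempotence]
    = a5'   [double negation]
E2: a5'+a3·((a3')')'+a3·((a3')')'·a5
    = a5'+a3·((a3')')'   [absorption]
    = a5'+a3·a3'   [double negation]
    = a5'   [complement / identity]
Both reduce to a5', so they are equivalent.

Yes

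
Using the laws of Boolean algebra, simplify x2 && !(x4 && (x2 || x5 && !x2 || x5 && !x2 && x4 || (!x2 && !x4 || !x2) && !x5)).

x2 && !x4

x2 && !(x4 && (x2 || x5 && !x2 || x5 && !x2 && x4 || (!x2 && !x4 || !x2) && !x5))
= x2 && !(x4 && (x2 || x5 && !x2 || (!x2 && !x4 || !x2) && !x5))
= x2 && !(x4 && (x2 || x5 && !x2 || !x2 && !x5))
= x2 && !(x4 && (x2 || !x2))
= x2 && !x4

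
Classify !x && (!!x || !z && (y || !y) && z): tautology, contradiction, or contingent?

!x && (!!x || !z && (y || !y) && z)
= !x && (!!x || !z && z)   — complement / identity
= !x && (x || !z && z)   — double negation
= !x && x   — complement / identity
= false   — complement

contradiction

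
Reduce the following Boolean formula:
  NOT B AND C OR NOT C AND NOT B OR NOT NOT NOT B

NOT B

NOT B AND C OR NOT C AND NOT B OR NOT NOT NOT B
= NOT B OR NOT NOT NOT B   — distribution
= NOT B OR NOT B   — double negation
= NOT B   — idempotence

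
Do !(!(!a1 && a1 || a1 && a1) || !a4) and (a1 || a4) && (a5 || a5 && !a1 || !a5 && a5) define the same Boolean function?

E1: !(!(!a1 && a1 || a1 && a1) || !a4)
    = !(!a1 || !a4)   [distribution]
    = a1 && a4   [De Morgan]
E2: (a1 || a4) && (a5 || a5 && !a1 || !a5 && a5)
    = (a1 || a4) && (a5 || a5 && !a1)   [complement / identity]
    = (a1 || a4) && a5   [absorption]
These differ: at a1=0, a4=1, a5=1, E1 = 0 but E2 = 1.

No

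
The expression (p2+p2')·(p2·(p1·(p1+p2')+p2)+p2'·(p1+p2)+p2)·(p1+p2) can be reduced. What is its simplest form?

p1+p2

(p2+p2')·(p2·(p1·(p1+p2')+p2)+p2'·(p1+p2)+p2)·(p1+p2)
= (p2·(p1·(p1+p2')+p2)+p2'·(p1+p2)+p2)·(p1+p2)   (complement / identity)
= (p2·(p1+p2)+p2'·(p1+p2)+p2)·(p1+p2)   (absorption)
= (p1+p2+p2)·(p1+p2)   (distribution)
= p1+p2   (absorption)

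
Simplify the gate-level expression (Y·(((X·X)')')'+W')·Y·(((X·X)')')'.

Y·X'

(Y·(((X·X)')')'+W')·Y·(((X·X)')')'
= Y·(((X·X)')')'   (absorption)
= Y·(X·X)'   (double negation)
= Y·X'   (idempotence)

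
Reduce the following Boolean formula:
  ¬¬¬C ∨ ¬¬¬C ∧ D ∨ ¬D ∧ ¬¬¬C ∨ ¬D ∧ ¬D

¬C ∨ ¬D

¬¬¬C ∨ ¬¬¬C ∧ D ∨ ¬D ∧ ¬¬¬C ∨ ¬D ∧ ¬D
= ¬¬¬C ∨ ¬¬¬C ∨ ¬D ∧ ¬D   [distribution]
= ¬¬¬C ∨ ¬D ∧ ¬D   [idempotence]
= ¬C ∨ ¬D ∧ ¬D   [double negation]
= ¬C ∨ ¬D   [idempotence]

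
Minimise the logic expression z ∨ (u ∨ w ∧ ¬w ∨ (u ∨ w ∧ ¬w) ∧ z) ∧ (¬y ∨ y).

z ∨ (u ∨ w ∧ ¬w ∨ (u ∨ w ∧ ¬w) ∧ z) ∧ (¬y ∨ y)
= z ∨ (u ∨ w ∧ ¬w) ∧ (¬y ∨ y)   [absorption]
= z ∨ u ∧ (¬y ∨ y)   [complement / identity]
= z ∨ u   [complement / identity]

z ∨ u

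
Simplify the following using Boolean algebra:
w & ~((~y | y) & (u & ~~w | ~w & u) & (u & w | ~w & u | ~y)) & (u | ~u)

w & ~((~y | y) & (u & ~~w | ~w & u) & (u & w | ~w & u | ~y)) & (u | ~u)
= w & ~((u & ~~w | ~w & u) & (u & w | ~w & u | ~y)) & (u | ~u)   (complement / identity)
= w & ~((u & ~~w | ~w & u) & (u & w | ~w & u | ~y))   (complement / identity)
= w & ~((u & w | ~w & u) & (u & w | ~w & u | ~y))   (double negation)
= w & ~(u & w | ~w & u)   (absorption)
= w & ~u   (distribution)

w & ~u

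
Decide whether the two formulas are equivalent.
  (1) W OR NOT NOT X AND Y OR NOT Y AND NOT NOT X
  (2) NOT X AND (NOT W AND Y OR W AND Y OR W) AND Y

No

E1: W OR NOT NOT X AND Y OR NOT Y AND NOT NOT X
    = W OR NOT NOT X   — distribution
    = W OR X   — double negation
E2: NOT X AND (NOT W AND Y OR W AND Y OR W) AND Y
    = NOT X AND (Y OR W) AND Y   — distribution
    = NOT X AND Y   — absorption
These differ: at W=1, X=1, Y=0, E1 = 1 but E2 = 0.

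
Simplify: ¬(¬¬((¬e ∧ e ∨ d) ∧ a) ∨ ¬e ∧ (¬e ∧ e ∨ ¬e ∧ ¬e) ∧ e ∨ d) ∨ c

¬(¬¬((¬e ∧ e ∨ d) ∧ a) ∨ ¬e ∧ (¬e ∧ e ∨ ¬e ∧ ¬e) ∧ e ∨ d) ∨ c
= ¬(¬¬((¬e ∧ e ∨ d) ∧ a) ∨ ¬e ∧ ¬e ∧ e ∨ d) ∨ c
= ¬(¬¬((¬e ∧ e ∨ d) ∧ a) ∨ ¬e ∧ e ∨ d) ∨ c
= ¬((¬e ∧ e ∨ d) ∧ a ∨ ¬e ∧ e ∨ d) ∨ c
= ¬(¬e ∧ e ∨ d) ∨ c
= ¬d ∨ c

¬d ∨ c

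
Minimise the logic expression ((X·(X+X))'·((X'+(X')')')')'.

X

((X·(X+X))'·((X'+(X')')')')'
= ((X·(X+X))'·(X·X')')'   (De Morgan)
= X·(X+X)+X·X'   (De Morgan)
= X·X+X·X'   (idempotence)
= X   (distribution)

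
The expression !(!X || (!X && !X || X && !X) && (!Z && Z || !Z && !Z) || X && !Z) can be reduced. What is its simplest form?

X && Z

!(!X || (!X && !X || X && !X) && (!Z && Z || !Z && !Z) || X && !Z)
= !(!X || !X && (!Z && Z || !Z && !Z) || X && !Z)   — distribution
= !(!X || !X && !Z || X && !Z)   — distribution
= !(!X || !Z)   — distribution
= X && Z   — De Morgan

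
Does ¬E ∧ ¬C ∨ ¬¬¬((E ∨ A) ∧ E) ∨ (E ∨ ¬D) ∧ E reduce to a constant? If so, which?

yes, True

¬E ∧ ¬C ∨ ¬¬¬((E ∨ A) ∧ E) ∨ (E ∨ ¬D) ∧ E
= ¬E ∧ ¬C ∨ ¬¬¬((E ∨ A) ∧ E) ∨ E   — absorption
= ¬E ∧ ¬C ∨ ¬((E ∨ A) ∧ E) ∨ E   — double negation
= ¬E ∧ ¬C ∨ ¬E ∨ E   — absorption
= ¬E ∨ E   — absorption
= True   — complement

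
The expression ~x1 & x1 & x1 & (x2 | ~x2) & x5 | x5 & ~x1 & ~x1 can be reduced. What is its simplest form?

~x1 & x1 & x1 & (x2 | ~x2) & x5 | x5 & ~x1 & ~x1
= ~x1 & x1 & (x2 | ~x2) & x5 | x5 & ~x1 & ~x1   [idempotence]
= (~x1 & x1 & (x2 | ~x2) | ~x1 & ~x1) & x5   [distribution]
= (~x1 & x1 | ~x1 & ~x1) & x5   [complement / identity]
= ~x1 & x5   [distribution]

~x1 & x5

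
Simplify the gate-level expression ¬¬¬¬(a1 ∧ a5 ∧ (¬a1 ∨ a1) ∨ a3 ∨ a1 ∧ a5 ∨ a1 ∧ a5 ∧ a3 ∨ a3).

a1 ∧ a5 ∨ a3

¬¬¬¬(a1 ∧ a5 ∧ (¬a1 ∨ a1) ∨ a3 ∨ a1 ∧ a5 ∨ a1 ∧ a5 ∧ a3 ∨ a3)
= ¬¬¬¬(a1 ∧ a5 ∨ a3 ∨ a1 ∧ a5 ∨ a1 ∧ a5 ∧ a3 ∨ a3)   (complement / identity)
= ¬¬(a1 ∧ a5 ∨ a3 ∨ a1 ∧ a5 ∨ a1 ∧ a5 ∧ a3 ∨ a3)   (double negation)
= a1 ∧ a5 ∨ a3 ∨ a1 ∧ a5 ∨ a1 ∧ a5 ∧ a3 ∨ a3   (double negation)
= a1 ∧ a5 ∨ a3 ∨ a1 ∧ a5 ∨ a3   (absorption)
= a1 ∧ a5 ∨ a3   (idempotence)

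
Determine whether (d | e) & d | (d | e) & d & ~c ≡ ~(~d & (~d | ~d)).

Yes

E1: (d | e) & d | (d | e) & d & ~c
    = (d | e) & d   (absorption)
    = d   (absorption)
E2: ~(~d & (~d | ~d))
    = ~(~d & ~d)   (idempotence)
    = ~~d   (idempotence)
    = d   (double negation)
Both reduce to d, so they are equivalent.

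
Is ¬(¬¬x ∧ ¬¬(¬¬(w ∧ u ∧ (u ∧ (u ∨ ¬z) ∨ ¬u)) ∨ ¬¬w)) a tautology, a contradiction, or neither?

neither

¬(¬¬x ∧ ¬¬(¬¬(w ∧ u ∧ (u ∧ (u ∨ ¬z) ∨ ¬u)) ∨ ¬¬w))
= ¬(¬¬x ∧ ¬¬(¬¬(w ∧ u ∧ (u ∨ ¬u)) ∨ ¬¬w))   (absorption)
= ¬(¬¬x ∧ ¬¬(¬¬(w ∧ u ∧ (u ∨ ¬u)) ∨ w))   (double negation)
= ¬(¬¬x ∧ ¬¬(¬¬(w ∧ u) ∨ w))   (complement / identity)
= ¬(¬¬x ∧ ¬¬(w ∧ u ∨ w))   (double negation)
= ¬x ∨ ¬(w ∧ u ∨ w)   (De Morgan)
= ¬x ∨ ¬w   (absorption)
This depends on w, x, so it is not a constant.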